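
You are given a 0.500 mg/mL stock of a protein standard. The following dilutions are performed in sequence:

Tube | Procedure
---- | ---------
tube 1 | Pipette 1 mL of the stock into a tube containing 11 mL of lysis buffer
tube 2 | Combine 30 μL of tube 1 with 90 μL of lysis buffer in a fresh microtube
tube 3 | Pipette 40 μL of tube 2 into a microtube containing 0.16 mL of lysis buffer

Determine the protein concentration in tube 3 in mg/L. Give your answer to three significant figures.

2.08 mg/L

Step 1: 1 mL + 11 mL = 12 mL total → factor 12/1 = 12
Step 2: 30 μL + 90 μL = 120 μL total → factor 120/30 = 4
Step 3: 40 μL + 0.16 mL = 200 μL total → factor 200/40 = 5
Overall dilution factor = 12 × 4 × 5 = 240
Final = 0.500 mg/mL / 240 = 0.002083 mg/mL = 2.08 mg/L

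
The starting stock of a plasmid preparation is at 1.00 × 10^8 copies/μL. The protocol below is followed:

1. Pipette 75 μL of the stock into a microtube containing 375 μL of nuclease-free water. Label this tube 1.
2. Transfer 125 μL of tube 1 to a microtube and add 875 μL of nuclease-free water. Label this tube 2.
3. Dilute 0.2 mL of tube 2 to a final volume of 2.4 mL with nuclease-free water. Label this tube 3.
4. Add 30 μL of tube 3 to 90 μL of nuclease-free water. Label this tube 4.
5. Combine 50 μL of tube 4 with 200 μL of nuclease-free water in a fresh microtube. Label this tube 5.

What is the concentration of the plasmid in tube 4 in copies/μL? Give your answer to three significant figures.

4.34 × 10^4 copies/μL

Step 1: 75 μL + 375 μL = 450 μL total → factor 450/75 = 6
Step 2: 125 μL + 875 μL = 1000 μL total → factor 1000/125 = 8
Step 3: 0.2 mL brought to 2.4 mL → factor 2.4/0.2 = 12
Step 4: 30 μL + 90 μL = 120 μL total → factor 120/30 = 4
Dilution factor through tube 4 = 6 × 8 × 12 × 4 = 2304
[tube 4] = 1.00 × 10^8 copies/μL / 2304 = 4.34 × 10^4 copies/μL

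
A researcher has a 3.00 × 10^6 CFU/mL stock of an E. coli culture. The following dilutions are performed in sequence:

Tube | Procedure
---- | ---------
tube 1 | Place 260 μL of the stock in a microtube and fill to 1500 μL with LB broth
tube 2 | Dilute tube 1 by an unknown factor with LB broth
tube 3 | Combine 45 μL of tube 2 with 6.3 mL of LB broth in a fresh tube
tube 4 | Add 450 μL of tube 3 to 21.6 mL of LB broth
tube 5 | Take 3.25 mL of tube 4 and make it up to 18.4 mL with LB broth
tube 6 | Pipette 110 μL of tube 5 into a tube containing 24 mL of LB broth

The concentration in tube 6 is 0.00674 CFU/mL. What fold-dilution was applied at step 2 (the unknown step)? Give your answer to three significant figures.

Step 1: 260 μL brought to 1500 μL → factor 1500/260 = 5.7692
Step 2: unknown factor x
Step 3: 45 μL + 6.3 mL = 6345 μL total → factor 6345/45 = 141
Step 4: 450 μL + 21.6 mL = 22050 μL total → factor 22050/450 = 49
Step 5: 3.25 mL brought to 18.4 mL → factor 18.4/3.25 = 5.6615
Step 6: 110 μL + 24 mL = 24110 μL total → factor 24110/110 = 219.18
Product of known-step factors = 4.9462 × 10^7
Overall factor = 3.00 × 10^6 CFU/mL / (0.00674 CFU/mL) = 4.451 × 10^8
x = 4.451 × 10^8 / 4.9462 × 10^7 = 9.00

9.00-fold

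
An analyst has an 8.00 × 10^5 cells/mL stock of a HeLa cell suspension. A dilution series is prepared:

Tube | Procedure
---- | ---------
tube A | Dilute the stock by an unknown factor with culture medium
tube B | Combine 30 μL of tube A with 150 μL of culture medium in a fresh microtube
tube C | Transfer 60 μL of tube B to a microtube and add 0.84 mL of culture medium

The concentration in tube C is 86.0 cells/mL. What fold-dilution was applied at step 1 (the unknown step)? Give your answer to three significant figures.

Step 1: unknown factor x
Step 2: 30 μL + 150 μL = 180 μL total → factor 180/30 = 6
Step 3: 60 μL + 0.84 mL = 900 μL total → factor 900/60 = 15
Product of known-step factors = 90
Overall factor = 8.00 × 10^5 cells/mL / (86.0 cells/mL) = 9302.3
x = 9302.3 / 90 = 103

103-fold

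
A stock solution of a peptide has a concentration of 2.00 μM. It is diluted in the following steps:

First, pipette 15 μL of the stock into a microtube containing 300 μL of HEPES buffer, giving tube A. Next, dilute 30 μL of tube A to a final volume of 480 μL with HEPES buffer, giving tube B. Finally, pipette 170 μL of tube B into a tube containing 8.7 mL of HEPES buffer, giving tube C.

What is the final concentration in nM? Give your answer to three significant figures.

Step 1: 15 μL + 300 μL = 315 μL total → factor 315/15 = 21
Step 2: 30 μL brought to 480 μL → factor 480/30 = 16
Step 3: 170 μL + 8.7 mL = 8870 μL total → factor 8870/170 = 52.176
Overall dilution factor = 21 × 16 × 52.176 = 17531
Final = 2.00 μM / 17531 = 0.0001141 μM = 0.114 nM

0.114 nM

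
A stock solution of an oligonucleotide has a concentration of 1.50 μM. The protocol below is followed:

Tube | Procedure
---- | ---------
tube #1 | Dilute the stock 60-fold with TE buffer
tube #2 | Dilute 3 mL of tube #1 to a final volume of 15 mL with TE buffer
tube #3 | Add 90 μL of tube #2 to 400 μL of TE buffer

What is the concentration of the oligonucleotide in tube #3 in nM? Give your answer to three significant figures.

Step 1: 60-fold → factor 60
Step 2: 3 mL brought to 15 mL → factor 15/3 = 5
Step 3: 90 μL + 400 μL = 490 μL total → factor 490/90 = 5.4444
Overall dilution factor = 60 × 5 × 5.4444 = 1633.3
Final = 1.50 μM / 1633.3 = 0.0009184 μM = 0.918 nM

0.918 nM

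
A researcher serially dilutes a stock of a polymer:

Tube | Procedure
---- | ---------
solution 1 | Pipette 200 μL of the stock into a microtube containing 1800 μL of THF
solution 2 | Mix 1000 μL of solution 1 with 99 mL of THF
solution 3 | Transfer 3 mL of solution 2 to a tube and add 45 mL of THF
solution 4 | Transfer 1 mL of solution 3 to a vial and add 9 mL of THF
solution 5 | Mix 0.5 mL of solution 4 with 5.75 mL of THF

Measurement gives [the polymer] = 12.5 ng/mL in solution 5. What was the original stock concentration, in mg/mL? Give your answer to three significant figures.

25.0 mg/mL

Step 1: 200 μL + 1800 μL = 2000 μL total → factor 2000/200 = 10
Step 2: 1000 μL + 99 mL = 1 × 10^5 μL total → factor 1 × 10^5/1000 = 100
Step 3: 3 mL + 45 mL = 48 mL total → factor 48/3 = 16
Step 4: 1 mL + 9 mL = 10 mL total → factor 10/1 = 10
Step 5: 0.5 mL + 5.75 mL = 6.25 mL total → factor 6.25/0.5 = 12.5
Overall dilution factor = 10 × 100 × 16 × 10 × 12.5 = 2 × 10^6
Stock = 12.5 ng/mL × 2 × 10^6 = 2.500 × 10^7 ng/mL = 25.0 mg/mL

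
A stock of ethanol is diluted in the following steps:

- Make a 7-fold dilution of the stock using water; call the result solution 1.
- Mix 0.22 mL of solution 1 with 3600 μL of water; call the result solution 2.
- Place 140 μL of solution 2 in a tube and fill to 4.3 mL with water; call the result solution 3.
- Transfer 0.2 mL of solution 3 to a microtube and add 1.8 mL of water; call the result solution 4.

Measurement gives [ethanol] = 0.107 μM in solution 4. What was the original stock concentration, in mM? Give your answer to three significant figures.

3.99 mM

Step 1: 7-fold → factor 7
Step 2: 0.22 mL + 3600 μL = 3.82 mL total → factor 3.82/0.22 = 17.364
Step 3: 140 μL brought to 4.3 mL → factor 4300/140 = 30.714
Step 4: 0.2 mL + 1.8 mL = 2 mL total → factor 2/0.2 = 10
Overall dilution factor = 7 × 17.364 × 30.714 × 10 = 37332
Stock = 0.107 μM × 37332 = 3995 μM = 3.99 mM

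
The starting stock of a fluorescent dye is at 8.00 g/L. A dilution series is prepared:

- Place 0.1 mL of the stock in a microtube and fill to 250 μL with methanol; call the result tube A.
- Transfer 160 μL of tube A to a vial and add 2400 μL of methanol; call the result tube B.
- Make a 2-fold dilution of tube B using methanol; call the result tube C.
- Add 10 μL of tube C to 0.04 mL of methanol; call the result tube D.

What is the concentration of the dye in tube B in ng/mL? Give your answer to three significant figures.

Step 1: 0.1 mL brought to 250 μL → factor 0.25/0.1 = 2.5
Step 2: 160 μL + 2400 μL = 2560 μL total → factor 2560/160 = 16
Dilution factor through tube B = 2.5 × 16 = 40
[tube B] = 8.00 g/L / 40 = 0.2000 g/L = 2.00 × 10^5 ng/mL

2.00 × 10^5 ng/mL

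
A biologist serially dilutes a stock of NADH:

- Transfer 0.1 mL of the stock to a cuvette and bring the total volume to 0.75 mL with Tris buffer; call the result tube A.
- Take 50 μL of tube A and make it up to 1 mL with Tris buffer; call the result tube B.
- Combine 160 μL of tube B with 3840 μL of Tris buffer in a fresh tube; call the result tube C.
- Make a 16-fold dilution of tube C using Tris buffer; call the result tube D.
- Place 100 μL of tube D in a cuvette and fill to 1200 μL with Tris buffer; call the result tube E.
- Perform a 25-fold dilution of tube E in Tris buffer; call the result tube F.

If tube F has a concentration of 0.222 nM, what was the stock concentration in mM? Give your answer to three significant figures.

Step 1: 0.1 mL brought to 0.75 mL → factor 0.75/0.1 = 7.5
Step 2: 50 μL brought to 1 mL → factor 1000/50 = 20
Step 3: 160 μL + 3840 μL = 4000 μL total → factor 4000/160 = 25
Step 4: 16-fold → factor 16
Step 5: 100 μL brought to 1200 μL → factor 1200/100 = 12
Step 6: 25-fold → factor 25
Overall dilution factor = 7.5 × 20 × 25 × 16 × 12 × 25 = 1.8 × 10^7
Stock = 0.222 nM × 1.8 × 10^7 = 3.996 × 10^6 nM = 4.00 mM

4.00 mM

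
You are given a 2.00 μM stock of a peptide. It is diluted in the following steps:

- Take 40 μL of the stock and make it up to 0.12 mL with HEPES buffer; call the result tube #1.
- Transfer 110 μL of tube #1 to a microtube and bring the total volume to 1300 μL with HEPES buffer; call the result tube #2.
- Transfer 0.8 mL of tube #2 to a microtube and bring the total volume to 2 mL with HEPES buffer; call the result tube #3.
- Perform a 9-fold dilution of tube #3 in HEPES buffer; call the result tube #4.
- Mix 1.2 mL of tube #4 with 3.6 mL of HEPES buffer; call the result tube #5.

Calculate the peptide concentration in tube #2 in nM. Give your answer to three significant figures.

56.4 nM

Step 1: 40 μL brought to 0.12 mL → factor 120/40 = 3
Step 2: 110 μL brought to 1300 μL → factor 1300/110 = 11.818
Dilution factor through tube #2 = 3 × 11.818 = 35.455
[tube #2] = 2.00 μM / 35.455 = 0.05641 μM = 56.4 nM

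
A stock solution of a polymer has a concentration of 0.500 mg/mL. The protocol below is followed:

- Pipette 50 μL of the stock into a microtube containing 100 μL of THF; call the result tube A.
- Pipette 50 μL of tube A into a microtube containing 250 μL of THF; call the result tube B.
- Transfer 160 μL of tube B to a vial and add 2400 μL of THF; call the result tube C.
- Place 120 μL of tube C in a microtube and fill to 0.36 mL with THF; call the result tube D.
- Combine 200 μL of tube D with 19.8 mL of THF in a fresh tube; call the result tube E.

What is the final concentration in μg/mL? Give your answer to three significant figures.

0.00579 μg/mL

Step 1: 50 μL + 100 μL = 150 μL total → factor 150/50 = 3
Step 2: 50 μL + 250 μL = 300 μL total → factor 300/50 = 6
Step 3: 160 μL + 2400 μL = 2560 μL total → factor 2560/160 = 16
Step 4: 120 μL brought to 0.36 mL → factor 360/120 = 3
Step 5: 200 μL + 19.8 mL = 20000 μL total → factor 20000/200 = 100
Overall dilution factor = 3 × 6 × 16 × 3 × 100 = 86400
Final = 0.500 mg/mL / 86400 = 5.787 × 10^-6 mg/mL = 0.00579 μg/mL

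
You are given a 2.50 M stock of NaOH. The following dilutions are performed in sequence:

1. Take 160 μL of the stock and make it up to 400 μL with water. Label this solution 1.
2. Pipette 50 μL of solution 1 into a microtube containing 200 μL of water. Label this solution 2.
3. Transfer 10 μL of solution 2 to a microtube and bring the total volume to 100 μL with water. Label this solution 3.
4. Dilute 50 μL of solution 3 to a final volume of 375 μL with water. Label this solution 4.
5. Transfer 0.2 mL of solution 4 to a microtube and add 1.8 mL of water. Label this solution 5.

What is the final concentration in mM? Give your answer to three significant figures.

Step 1: 160 μL brought to 400 μL → factor 400/160 = 2.5
Step 2: 50 μL + 200 μL = 250 μL total → factor 250/50 = 5
Step 3: 10 μL brought to 100 μL → factor 100/10 = 10
Step 4: 50 μL brought to 375 μL → factor 375/50 = 7.5
Step 5: 0.2 mL + 1.8 mL = 2 mL total → factor 2/0.2 = 10
Overall dilution factor = 2.5 × 5 × 10 × 7.5 × 10 = 9375
Final = 2.50 M / 9375 = 0.0002667 M = 0.267 mM

0.267 mM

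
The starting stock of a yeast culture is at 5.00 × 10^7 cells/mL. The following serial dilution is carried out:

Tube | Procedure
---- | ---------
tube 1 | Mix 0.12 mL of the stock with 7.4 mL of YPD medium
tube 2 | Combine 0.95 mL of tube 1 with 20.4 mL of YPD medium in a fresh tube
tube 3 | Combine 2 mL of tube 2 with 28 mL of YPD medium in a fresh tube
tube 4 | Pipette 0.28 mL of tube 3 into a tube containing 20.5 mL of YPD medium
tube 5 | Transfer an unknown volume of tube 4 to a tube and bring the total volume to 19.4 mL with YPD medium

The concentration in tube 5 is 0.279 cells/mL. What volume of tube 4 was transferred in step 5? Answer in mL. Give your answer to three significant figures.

0.170 mL

Step 1: 0.12 mL + 7.4 mL = 7.52 mL total → factor 7.52/0.12 = 62.667
Step 2: 0.95 mL + 20.4 mL = 21.35 mL total → factor 21.35/0.95 = 22.474
Step 3: 2 mL + 28 mL = 30 mL total → factor 30/2 = 15
Step 4: 0.28 mL + 20.5 mL = 20.78 mL total → factor 20.78/0.28 = 74.214
Step 5: v brought to 19.4 mL → factor = 19.4 mL/v
Product of known-step factors = 1.5678 × 10^6
Overall factor = 5.00 × 10^7 cells/mL / (0.279 cells/mL) = 1.7921 × 10^8
Step-5 factor = 1.7921 × 10^8 / 1.5678 × 10^6 = 114.31
v = 19.4 mL / 114.31 = 0.170 mL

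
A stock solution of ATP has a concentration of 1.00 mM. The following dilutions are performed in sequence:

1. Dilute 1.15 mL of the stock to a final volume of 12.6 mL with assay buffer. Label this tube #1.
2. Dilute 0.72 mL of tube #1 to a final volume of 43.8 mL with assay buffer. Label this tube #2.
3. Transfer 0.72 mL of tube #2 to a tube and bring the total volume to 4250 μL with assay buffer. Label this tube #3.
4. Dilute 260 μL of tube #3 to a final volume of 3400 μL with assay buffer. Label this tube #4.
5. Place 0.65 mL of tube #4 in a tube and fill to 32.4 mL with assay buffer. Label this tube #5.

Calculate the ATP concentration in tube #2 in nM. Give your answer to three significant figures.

1.50 × 10^3 nM

Step 1: 1.15 mL brought to 12.6 mL → factor 12.6/1.15 = 10.957
Step 2: 0.72 mL brought to 43.8 mL → factor 43.8/0.72 = 60.833
Dilution factor through tube #2 = 10.957 × 60.833 = 666.52
[tube #2] = 1.00 mM / 666.52 = 0.001500 mM = 1.50 × 10^3 nM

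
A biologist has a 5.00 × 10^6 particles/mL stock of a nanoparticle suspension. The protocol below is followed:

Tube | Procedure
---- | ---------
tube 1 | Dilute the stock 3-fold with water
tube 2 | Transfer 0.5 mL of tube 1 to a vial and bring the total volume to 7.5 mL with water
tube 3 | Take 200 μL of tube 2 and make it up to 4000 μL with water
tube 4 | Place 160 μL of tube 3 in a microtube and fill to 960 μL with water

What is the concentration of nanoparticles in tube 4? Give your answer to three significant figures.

926 particles/mL

Step 1: 3-fold → factor 3
Step 2: 0.5 mL brought to 7.5 mL → factor 7.5/0.5 = 15
Step 3: 200 μL brought to 4000 μL → factor 4000/200 = 20
Step 4: 160 μL brought to 960 μL → factor 960/160 = 6
Overall dilution factor = 3 × 15 × 20 × 6 = 5400
Final = 5.00 × 10^6 particles/mL / 5400 = 926 particles/mL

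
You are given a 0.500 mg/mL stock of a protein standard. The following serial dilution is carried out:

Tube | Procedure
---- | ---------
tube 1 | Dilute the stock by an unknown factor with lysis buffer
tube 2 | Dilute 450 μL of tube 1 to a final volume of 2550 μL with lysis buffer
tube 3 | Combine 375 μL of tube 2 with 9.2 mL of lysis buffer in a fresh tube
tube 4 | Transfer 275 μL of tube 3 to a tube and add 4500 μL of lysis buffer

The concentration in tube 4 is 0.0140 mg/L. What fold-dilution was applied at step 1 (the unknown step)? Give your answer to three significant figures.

Step 1: unknown factor x
Step 2: 450 μL brought to 2550 μL → factor 2550/450 = 5.6667
Step 3: 375 μL + 9.2 mL = 9575 μL total → factor 9575/375 = 25.533
Step 4: 275 μL + 4500 μL = 4775 μL total → factor 4775/275 = 17.364
Product of known-step factors = 2512.3
Overall factor = 0.500 mg/mL / (0.0140 mg/L) = 35714
x = 35714 / 2512.3 = 14.2

14.2-fold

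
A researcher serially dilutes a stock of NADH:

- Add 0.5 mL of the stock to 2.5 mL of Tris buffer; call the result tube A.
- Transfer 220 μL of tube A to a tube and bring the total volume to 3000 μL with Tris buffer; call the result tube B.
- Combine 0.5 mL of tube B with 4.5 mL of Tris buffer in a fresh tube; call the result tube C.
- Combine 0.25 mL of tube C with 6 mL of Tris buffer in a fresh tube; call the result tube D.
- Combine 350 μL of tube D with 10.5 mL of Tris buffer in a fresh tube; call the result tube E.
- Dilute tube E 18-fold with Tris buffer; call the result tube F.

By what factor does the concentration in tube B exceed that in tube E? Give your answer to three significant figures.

7.75 × 10^3

Step 1: 0.5 mL + 2.5 mL = 3 mL total → factor 3/0.5 = 6
Step 2: 220 μL brought to 3000 μL → factor 3000/220 = 13.636
Step 3: 0.5 mL + 4.5 mL = 5 mL total → factor 5/0.5 = 10
Step 4: 0.25 mL + 6 mL = 6.25 mL total → factor 6.25/0.25 = 25
Step 5: 350 μL + 10.5 mL = 10850 μL total → factor 10850/350 = 31
Dilution factor to tube B = 81.818; to tube E = 6.3409 × 10^5
[tube B]/[tube E] = (factor to tube E)/(factor to tube B) = 6.3409 × 10^5/81.818 = 7.75 × 10^3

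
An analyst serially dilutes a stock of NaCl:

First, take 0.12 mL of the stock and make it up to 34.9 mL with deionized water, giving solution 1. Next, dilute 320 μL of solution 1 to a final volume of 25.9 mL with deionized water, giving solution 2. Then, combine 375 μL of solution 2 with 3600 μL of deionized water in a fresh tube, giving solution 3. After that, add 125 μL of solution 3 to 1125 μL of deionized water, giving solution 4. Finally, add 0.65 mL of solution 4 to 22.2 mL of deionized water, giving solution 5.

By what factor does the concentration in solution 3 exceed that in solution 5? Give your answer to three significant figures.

352

Step 1: 0.12 mL brought to 34.9 mL → factor 34.9/0.12 = 290.83
Step 2: 320 μL brought to 25.9 mL → factor 25900/320 = 80.938
Step 3: 375 μL + 3600 μL = 3975 μL total → factor 3975/375 = 10.6
Step 4: 125 μL + 1125 μL = 1250 μL total → factor 1250/125 = 10
Step 5: 0.65 mL + 22.2 mL = 22.85 mL total → factor 22.85/0.65 = 35.154
Dilution factor to solution 3 = 2.4952 × 10^5; to solution 5 = 8.7715 × 10^7
[solution 3]/[solution 5] = (factor to solution 5)/(factor to solution 3) = 8.7715 × 10^7/2.4952 × 10^5 = 352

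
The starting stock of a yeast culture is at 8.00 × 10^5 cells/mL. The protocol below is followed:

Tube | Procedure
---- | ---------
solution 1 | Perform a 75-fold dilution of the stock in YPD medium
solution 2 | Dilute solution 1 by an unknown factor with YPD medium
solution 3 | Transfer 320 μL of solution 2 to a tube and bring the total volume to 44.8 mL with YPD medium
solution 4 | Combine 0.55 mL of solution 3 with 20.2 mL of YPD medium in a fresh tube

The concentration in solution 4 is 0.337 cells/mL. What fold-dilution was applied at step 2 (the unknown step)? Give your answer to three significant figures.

Step 1: 75-fold → factor 75
Step 2: unknown factor x
Step 3: 320 μL brought to 44.8 mL → factor 44800/320 = 140
Step 4: 0.55 mL + 20.2 mL = 20.75 mL total → factor 20.75/0.55 = 37.727
Product of known-step factors = 3.9614 × 10^5
Overall factor = 8.00 × 10^5 cells/mL / (0.337 cells/mL) = 2.3739 × 10^6
x = 2.3739 × 10^6 / 3.9614 × 10^5 = 5.99

5.99-fold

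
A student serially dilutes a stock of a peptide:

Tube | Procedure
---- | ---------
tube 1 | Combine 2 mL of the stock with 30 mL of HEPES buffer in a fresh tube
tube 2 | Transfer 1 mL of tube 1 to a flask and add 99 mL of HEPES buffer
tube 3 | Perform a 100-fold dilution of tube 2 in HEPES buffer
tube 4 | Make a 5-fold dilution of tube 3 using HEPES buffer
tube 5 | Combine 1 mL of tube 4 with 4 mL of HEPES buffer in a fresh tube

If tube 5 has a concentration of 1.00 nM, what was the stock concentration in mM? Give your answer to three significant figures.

Step 1: 2 mL + 30 mL = 32 mL total → factor 32/2 = 16
Step 2: 1 mL + 99 mL = 100 mL total → factor 100/1 = 100
Step 3: 100-fold → factor 100
Step 4: 5-fold → factor 5
Step 5: 1 mL + 4 mL = 5 mL total → factor 5/1 = 5
Overall dilution factor = 16 × 100 × 100 × 5 × 5 = 4 × 10^6
Stock = 1.00 nM × 4 × 10^6 = 4.000 × 10^6 nM = 4.00 mM

4.00 mM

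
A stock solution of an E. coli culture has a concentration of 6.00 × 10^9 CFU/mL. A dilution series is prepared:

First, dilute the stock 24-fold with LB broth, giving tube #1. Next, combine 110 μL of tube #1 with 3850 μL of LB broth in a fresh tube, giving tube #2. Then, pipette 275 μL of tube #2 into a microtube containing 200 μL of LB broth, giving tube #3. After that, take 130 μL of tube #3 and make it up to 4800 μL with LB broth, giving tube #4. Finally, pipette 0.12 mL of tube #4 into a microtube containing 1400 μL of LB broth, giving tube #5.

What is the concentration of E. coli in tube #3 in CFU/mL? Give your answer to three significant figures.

4.02 × 10^6 CFU/mL

Step 1: 24-fold → factor 24
Step 2: 110 μL + 3850 μL = 3960 μL total → factor 3960/110 = 36
Step 3: 275 μL + 200 μL = 475 μL total → factor 475/275 = 1.7273
Dilution factor through tube #3 = 24 × 36 × 1.7273 = 1492.4
[tube #3] = 6.00 × 10^9 CFU/mL / 1492.4 = 4.02 × 10^6 CFU/mL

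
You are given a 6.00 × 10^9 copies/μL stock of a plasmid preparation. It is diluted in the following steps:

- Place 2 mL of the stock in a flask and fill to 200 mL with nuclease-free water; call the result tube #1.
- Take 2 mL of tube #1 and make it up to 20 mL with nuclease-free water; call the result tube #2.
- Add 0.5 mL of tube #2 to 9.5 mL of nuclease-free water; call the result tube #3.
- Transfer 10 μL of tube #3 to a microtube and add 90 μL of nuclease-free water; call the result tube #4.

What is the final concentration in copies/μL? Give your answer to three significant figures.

Step 1: 2 mL brought to 200 mL → factor 200/2 = 100
Step 2: 2 mL brought to 20 mL → factor 20/2 = 10
Step 3: 0.5 mL + 9.5 mL = 10 mL total → factor 10/0.5 = 20
Step 4: 10 μL + 90 μL = 100 μL total → factor 100/10 = 10
Overall dilution factor = 100 × 10 × 20 × 10 = 2 × 10^5
Final = 6.00 × 10^9 copies/μL / 2 × 10^5 = 3.00 × 10^4 copies/μL

3.00 × 10^4 copies/μL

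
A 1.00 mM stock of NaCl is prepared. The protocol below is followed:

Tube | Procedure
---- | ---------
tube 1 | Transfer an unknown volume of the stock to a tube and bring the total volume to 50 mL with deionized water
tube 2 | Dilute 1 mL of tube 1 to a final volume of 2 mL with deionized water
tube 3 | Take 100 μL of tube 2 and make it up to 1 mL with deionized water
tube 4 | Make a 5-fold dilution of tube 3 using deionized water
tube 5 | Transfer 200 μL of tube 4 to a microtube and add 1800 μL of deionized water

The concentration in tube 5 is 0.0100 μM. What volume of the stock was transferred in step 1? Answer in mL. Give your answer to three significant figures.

Step 1: v brought to 50 mL → factor = 50 mL/v
Step 2: 1 mL brought to 2 mL → factor 2/1 = 2
Step 3: 100 μL brought to 1 mL → factor 1000/100 = 10
Step 4: 5-fold → factor 5
Step 5: 200 μL + 1800 μL = 2000 μL total → factor 2000/200 = 10
Product of known-step factors = 1000
Overall factor = 1.00 mM / (0.0100 μM) = 1 × 10^5
Step-1 factor = 1 × 10^5 / 1000 = 100
v = 50 mL / 100 = 0.500 mL

0.500 mL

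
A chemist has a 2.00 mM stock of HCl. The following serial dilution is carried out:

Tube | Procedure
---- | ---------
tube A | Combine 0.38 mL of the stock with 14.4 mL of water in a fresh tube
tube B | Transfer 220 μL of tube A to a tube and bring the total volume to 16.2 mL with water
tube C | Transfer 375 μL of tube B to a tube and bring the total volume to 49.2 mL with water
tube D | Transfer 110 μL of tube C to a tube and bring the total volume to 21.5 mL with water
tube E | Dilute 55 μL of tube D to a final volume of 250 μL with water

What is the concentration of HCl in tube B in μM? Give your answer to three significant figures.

0.698 μM

Step 1: 0.38 mL + 14.4 mL = 14.78 mL total → factor 14.78/0.38 = 38.895
Step 2: 220 μL brought to 16.2 mL → factor 16200/220 = 73.636
Dilution factor through tube B = 38.895 × 73.636 = 2864.1
[tube B] = 2.00 mM / 2864.1 = 0.0006983 mM = 0.698 μM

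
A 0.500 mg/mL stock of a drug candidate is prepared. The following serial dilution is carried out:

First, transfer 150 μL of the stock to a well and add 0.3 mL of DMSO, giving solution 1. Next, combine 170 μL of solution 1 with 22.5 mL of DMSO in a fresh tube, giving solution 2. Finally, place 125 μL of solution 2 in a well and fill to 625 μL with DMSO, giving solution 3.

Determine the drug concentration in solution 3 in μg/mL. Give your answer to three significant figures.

0.250 μg/mL

Step 1: 150 μL + 0.3 mL = 450 μL total → factor 450/150 = 3
Step 2: 170 μL + 22.5 mL = 22670 μL total → factor 22670/170 = 133.35
Step 3: 125 μL brought to 625 μL → factor 625/125 = 5
Overall dilution factor = 3 × 133.35 × 5 = 2000.3
Final = 0.500 mg/mL / 2000.3 = 0.0002500 mg/mL = 0.250 μg/mL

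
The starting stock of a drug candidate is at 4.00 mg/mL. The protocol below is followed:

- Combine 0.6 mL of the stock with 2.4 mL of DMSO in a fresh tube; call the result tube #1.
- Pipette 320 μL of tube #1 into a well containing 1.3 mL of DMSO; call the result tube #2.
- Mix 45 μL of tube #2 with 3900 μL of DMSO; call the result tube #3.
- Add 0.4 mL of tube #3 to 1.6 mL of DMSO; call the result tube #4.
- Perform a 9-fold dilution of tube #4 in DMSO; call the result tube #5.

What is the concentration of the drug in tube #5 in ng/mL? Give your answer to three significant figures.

Step 1: 0.6 mL + 2.4 mL = 3 mL total → factor 3/0.6 = 5
Step 2: 320 μL + 1.3 mL = 1620 μL total → factor 1620/320 = 5.0625
Step 3: 45 μL + 3900 μL = 3945 μL total → factor 3945/45 = 87.667
Step 4: 0.4 mL + 1.6 mL = 2 mL total → factor 2/0.4 = 5
Step 5: 9-fold → factor 9
Overall dilution factor = 5 × 5.0625 × 87.667 × 5 × 9 = 99858
Final = 4.00 mg/mL / 99858 = 4.006 × 10^-5 mg/mL = 40.1 ng/mL

40.1 ng/mL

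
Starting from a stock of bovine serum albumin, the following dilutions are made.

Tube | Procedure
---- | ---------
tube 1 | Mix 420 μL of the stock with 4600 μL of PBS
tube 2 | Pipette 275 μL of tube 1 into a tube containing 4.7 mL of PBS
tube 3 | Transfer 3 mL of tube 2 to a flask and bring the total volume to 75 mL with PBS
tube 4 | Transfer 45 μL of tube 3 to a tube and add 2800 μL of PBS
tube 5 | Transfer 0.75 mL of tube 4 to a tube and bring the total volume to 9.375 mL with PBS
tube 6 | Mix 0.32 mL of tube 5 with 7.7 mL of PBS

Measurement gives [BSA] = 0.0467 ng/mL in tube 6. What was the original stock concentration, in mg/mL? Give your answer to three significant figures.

5.00 mg/mL

Step 1: 420 μL + 4600 μL = 5020 μL total → factor 5020/420 = 11.952
Step 2: 275 μL + 4.7 mL = 4975 μL total → factor 4975/275 = 18.091
Step 3: 3 mL brought to 75 mL → factor 75/3 = 25
Step 4: 45 μL + 2800 μL = 2845 μL total → factor 2845/45 = 63.222
Step 5: 0.75 mL brought to 9.375 mL → factor 9.375/0.75 = 12.5
Step 6: 0.32 mL + 7.7 mL = 8.02 mL total → factor 8.02/0.32 = 25.062
Overall dilution factor = 11.952 × 18.091 × 25 × 63.222 × 12.5 × 25.062 = 1.0707 × 10^8
Stock = 0.0467 ng/mL × 1.0707 × 10^8 = 5.000 × 10^6 ng/mL = 5.00 mg/mL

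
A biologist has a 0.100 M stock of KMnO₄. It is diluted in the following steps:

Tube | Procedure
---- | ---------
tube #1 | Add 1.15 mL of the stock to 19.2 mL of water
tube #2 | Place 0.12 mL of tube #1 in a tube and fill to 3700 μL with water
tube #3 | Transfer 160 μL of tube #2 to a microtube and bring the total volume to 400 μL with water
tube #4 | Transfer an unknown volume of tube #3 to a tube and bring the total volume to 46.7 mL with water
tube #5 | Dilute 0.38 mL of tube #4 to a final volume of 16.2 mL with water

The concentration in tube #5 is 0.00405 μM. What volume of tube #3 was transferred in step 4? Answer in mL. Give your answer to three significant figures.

Step 1: 1.15 mL + 19.2 mL = 20.35 mL total → factor 20.35/1.15 = 17.696
Step 2: 0.12 mL brought to 3700 μL → factor 3.7/0.12 = 30.833
Step 3: 160 μL brought to 400 μL → factor 400/160 = 2.5
Step 4: v brought to 46.7 mL → factor = 46.7 mL/v
Step 5: 0.38 mL brought to 16.2 mL → factor 16.2/0.38 = 42.632
Product of known-step factors = 58151
Overall factor = 0.100 M / (0.00405 μM) = 2.4691 × 10^7
Step-4 factor = 2.4691 × 10^7 / 58151 = 424.61
v = 46.7 mL / 424.61 = 0.110 mL

0.110 mL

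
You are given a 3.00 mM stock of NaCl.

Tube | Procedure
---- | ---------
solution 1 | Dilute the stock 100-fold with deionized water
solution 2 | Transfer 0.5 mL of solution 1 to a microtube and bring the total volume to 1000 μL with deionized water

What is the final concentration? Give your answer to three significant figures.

Step 1: 100-fold → factor 100
Step 2: 0.5 mL brought to 1000 μL → factor 1/0.5 = 2
Overall dilution factor = 100 × 2 = 200
Final = 3.00 mM / 200 = 0.0150 mM

0.0150 mM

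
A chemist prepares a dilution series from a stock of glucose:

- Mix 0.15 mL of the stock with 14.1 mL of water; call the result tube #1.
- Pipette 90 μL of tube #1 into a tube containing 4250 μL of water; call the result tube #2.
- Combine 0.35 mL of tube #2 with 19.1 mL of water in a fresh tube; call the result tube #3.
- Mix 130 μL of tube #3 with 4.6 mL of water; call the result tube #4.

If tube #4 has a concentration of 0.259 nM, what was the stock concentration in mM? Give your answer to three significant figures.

Step 1: 0.15 mL + 14.1 mL = 14.25 mL total → factor 14.25/0.15 = 95
Step 2: 90 μL + 4250 μL = 4340 μL total → factor 4340/90 = 48.222
Step 3: 0.35 mL + 19.1 mL = 19.45 mL total → factor 19.45/0.35 = 55.571
Step 4: 130 μL + 4.6 mL = 4730 μL total → factor 4730/130 = 36.385
Overall dilution factor = 95 × 48.222 × 55.571 × 36.385 = 9.2628 × 10^6
Stock = 0.259 nM × 9.2628 × 10^6 = 2.399 × 10^6 nM = 2.40 mM

2.40 mM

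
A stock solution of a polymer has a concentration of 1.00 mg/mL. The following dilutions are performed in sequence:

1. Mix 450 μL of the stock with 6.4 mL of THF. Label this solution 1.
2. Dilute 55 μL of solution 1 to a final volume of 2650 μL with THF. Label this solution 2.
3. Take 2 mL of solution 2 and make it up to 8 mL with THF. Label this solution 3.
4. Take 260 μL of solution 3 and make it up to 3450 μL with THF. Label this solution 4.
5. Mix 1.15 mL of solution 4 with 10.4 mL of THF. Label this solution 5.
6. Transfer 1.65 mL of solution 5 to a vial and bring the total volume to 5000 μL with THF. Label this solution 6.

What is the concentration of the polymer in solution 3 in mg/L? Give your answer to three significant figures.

0.341 mg/L

Step 1: 450 μL + 6.4 mL = 6850 μL total → factor 6850/450 = 15.222
Step 2: 55 μL brought to 2650 μL → factor 2650/55 = 48.182
Step 3: 2 mL brought to 8 mL → factor 8/2 = 4
Dilution factor through solution 3 = 15.222 × 48.182 × 4 = 2933.7
[solution 3] = 1.00 mg/mL / 2933.7 = 0.0003409 mg/mL = 0.341 mg/L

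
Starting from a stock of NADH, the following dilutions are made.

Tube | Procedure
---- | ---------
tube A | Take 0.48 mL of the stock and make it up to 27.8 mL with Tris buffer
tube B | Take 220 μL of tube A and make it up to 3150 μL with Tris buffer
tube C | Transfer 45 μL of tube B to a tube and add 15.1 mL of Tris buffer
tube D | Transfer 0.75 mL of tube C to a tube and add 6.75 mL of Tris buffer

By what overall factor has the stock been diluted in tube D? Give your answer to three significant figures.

Step 1: 0.48 mL brought to 27.8 mL → factor 27.8/0.48 = 57.917
Step 2: 220 μL brought to 3150 μL → factor 3150/220 = 14.318
Step 3: 45 μL + 15.1 mL = 15145 μL total → factor 15145/45 = 336.56
Step 4: 0.75 mL + 6.75 mL = 7.5 mL total → factor 7.5/0.75 = 10
Overall dilution factor = 57.917 × 14.318 × 336.56 × 10 = 2.7909 × 10^6

2.79 × 10^6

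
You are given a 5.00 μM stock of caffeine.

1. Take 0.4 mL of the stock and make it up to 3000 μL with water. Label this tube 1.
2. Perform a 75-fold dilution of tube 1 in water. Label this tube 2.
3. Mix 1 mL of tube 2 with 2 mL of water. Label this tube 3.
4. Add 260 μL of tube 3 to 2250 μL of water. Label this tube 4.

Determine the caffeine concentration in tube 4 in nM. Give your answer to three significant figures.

Step 1: 0.4 mL brought to 3000 μL → factor 3/0.4 = 7.5
Step 2: 75-fold → factor 75
Step 3: 1 mL + 2 mL = 3 mL total → factor 3/1 = 3
Step 4: 260 μL + 2250 μL = 2510 μL total → factor 2510/260 = 9.6538
Overall dilution factor = 7.5 × 75 × 3 × 9.6538 = 16291
Final = 5.00 μM / 16291 = 0.0003069 μM = 0.307 nM

0.307 nM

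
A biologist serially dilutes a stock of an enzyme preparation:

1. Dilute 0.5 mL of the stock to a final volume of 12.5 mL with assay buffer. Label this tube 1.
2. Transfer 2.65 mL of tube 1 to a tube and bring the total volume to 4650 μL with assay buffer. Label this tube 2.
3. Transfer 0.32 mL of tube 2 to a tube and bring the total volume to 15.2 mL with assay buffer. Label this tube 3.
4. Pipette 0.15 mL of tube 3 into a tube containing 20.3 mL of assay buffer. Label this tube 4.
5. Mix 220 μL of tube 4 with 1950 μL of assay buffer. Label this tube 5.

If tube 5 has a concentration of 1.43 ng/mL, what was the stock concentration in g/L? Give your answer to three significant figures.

Step 1: 0.5 mL brought to 12.5 mL → factor 12.5/0.5 = 25
Step 2: 2.65 mL brought to 4650 μL → factor 4.65/2.65 = 1.7547
Step 3: 0.32 mL brought to 15.2 mL → factor 15.2/0.32 = 47.5
Step 4: 0.15 mL + 20.3 mL = 20.45 mL total → factor 20.45/0.15 = 136.33
Step 5: 220 μL + 1950 μL = 2170 μL total → factor 2170/220 = 9.8636
Overall dilution factor = 25 × 1.7547 × 47.5 × 136.33 × 9.8636 = 2.8021 × 10^6
Stock = 1.43 ng/mL × 2.8021 × 10^6 = 4.007 × 10^6 ng/mL = 4.01 g/L

4.01 g/L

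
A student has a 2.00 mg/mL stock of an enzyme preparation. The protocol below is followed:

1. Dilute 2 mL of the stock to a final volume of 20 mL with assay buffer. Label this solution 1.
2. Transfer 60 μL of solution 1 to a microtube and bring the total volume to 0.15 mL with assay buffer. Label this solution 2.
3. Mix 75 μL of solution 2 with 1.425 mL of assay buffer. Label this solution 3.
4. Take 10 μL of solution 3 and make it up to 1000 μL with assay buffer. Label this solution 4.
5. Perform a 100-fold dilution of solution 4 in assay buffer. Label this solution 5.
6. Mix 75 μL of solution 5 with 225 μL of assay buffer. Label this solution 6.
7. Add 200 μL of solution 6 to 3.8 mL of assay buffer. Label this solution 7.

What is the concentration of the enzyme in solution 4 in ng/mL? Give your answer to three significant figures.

Step 1: 2 mL brought to 20 mL → factor 20/2 = 10
Step 2: 60 μL brought to 0.15 mL → factor 150/60 = 2.5
Step 3: 75 μL + 1.425 mL = 1500 μL total → factor 1500/75 = 20
Step 4: 10 μL brought to 1000 μL → factor 1000/10 = 100
Dilution factor through solution 4 = 10 × 2.5 × 20 × 100 = 50000
[solution 4] = 2.00 mg/mL / 50000 = 4.000 × 10^-5 mg/mL = 40.0 ng/mL

40.0 ng/mL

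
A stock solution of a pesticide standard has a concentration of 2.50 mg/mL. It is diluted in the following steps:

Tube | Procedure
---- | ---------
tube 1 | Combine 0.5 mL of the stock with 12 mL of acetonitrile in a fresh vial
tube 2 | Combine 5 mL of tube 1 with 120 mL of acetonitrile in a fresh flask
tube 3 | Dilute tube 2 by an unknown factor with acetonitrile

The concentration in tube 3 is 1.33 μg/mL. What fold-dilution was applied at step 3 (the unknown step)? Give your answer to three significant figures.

3.01-fold

Step 1: 0.5 mL + 12 mL = 12.5 mL total → factor 12.5/0.5 = 25
Step 2: 5 mL + 120 mL = 125 mL total → factor 125/5 = 25
Step 3: unknown factor x
Product of known-step factors = 625
Overall factor = 2.50 mg/mL / (1.33 μg/mL) = 1879.7
x = 1879.7 / 625 = 3.01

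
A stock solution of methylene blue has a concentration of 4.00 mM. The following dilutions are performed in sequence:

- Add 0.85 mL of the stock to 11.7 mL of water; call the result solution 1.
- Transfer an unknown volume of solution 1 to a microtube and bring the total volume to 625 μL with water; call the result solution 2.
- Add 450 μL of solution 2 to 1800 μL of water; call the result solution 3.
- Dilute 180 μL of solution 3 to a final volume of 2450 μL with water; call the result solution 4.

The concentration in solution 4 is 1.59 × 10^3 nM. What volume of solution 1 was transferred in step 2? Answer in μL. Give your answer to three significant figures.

250 μL

Step 1: 0.85 mL + 11.7 mL = 12.55 mL total → factor 12.55/0.85 = 14.765
Step 2: v brought to 625 μL → factor = 625 μL/v
Step 3: 450 μL + 1800 μL = 2250 μL total → factor 2250/450 = 5
Step 4: 180 μL brought to 2450 μL → factor 2450/180 = 13.611
Product of known-step factors = 1004.8
Overall factor = 4.00 mM / (1.59 × 10^3 nM) = 2515.7
Step-2 factor = 2515.7 / 1004.8 = 2.5037
v = 625 μL / 2.5037 = 250 μL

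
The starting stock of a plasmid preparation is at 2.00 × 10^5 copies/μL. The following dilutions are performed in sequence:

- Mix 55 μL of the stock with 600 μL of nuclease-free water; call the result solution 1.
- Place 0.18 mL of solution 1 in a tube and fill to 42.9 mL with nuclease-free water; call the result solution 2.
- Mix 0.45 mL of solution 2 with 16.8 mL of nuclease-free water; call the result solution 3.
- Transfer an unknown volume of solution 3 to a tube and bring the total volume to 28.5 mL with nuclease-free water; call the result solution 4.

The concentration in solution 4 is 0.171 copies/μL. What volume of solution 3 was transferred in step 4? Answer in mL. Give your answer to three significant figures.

Step 1: 55 μL + 600 μL = 655 μL total → factor 655/55 = 11.909
Step 2: 0.18 mL brought to 42.9 mL → factor 42.9/0.18 = 238.33
Step 3: 0.45 mL + 16.8 mL = 17.25 mL total → factor 17.25/0.45 = 38.333
Step 4: v brought to 28.5 mL → factor = 28.5 mL/v
Product of known-step factors = 1.088 × 10^5
Overall factor = 2.00 × 10^5 copies/μL / (0.171 copies/μL) = 1.1696 × 10^6
Step-4 factor = 1.1696 × 10^6 / 1.088 × 10^5 = 10.75
v = 28.5 mL / 10.75 = 2.65 mL

2.65 mL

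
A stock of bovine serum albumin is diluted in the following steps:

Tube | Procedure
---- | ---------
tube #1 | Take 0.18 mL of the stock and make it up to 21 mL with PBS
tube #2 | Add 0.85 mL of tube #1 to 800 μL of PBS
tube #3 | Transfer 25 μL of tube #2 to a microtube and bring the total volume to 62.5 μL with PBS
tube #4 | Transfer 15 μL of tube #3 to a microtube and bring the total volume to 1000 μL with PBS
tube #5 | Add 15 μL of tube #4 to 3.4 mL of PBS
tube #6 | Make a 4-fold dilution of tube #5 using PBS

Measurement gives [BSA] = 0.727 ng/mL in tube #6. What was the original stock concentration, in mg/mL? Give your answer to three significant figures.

Step 1: 0.18 mL brought to 21 mL → factor 21/0.18 = 116.67
Step 2: 0.85 mL + 800 μL = 1.65 mL total → factor 1.65/0.85 = 1.9412
Step 3: 25 μL brought to 62.5 μL → factor 62.5/25 = 2.5
Step 4: 15 μL brought to 1000 μL → factor 1000/15 = 66.667
Step 5: 15 μL + 3.4 mL = 3415 μL total → factor 3415/15 = 227.67
Step 6: 4-fold → factor 4
Overall dilution factor = 116.67 × 1.9412 × 2.5 × 66.667 × 227.67 × 4 = 3.4373 × 10^7
Stock = 0.727 ng/mL × 3.4373 × 10^7 = 2.499 × 10^7 ng/mL = 25.0 mg/mL

25.0 mg/mL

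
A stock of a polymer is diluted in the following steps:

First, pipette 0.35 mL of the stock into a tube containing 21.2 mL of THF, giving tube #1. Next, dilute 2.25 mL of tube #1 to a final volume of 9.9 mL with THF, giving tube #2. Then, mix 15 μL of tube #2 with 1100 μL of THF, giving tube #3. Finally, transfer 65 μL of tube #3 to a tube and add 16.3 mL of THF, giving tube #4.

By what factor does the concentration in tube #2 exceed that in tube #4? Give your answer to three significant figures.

Step 1: 0.35 mL + 21.2 mL = 21.55 mL total → factor 21.55/0.35 = 61.571
Step 2: 2.25 mL brought to 9.9 mL → factor 9.9/2.25 = 4.4
Step 3: 15 μL + 1100 μL = 1115 μL total → factor 1115/15 = 74.333
Step 4: 65 μL + 16.3 mL = 16365 μL total → factor 16365/65 = 251.77
Dilution factor to tube #2 = 270.91; to tube #4 = 5.0701 × 10^6
[tube #2]/[tube #4] = (factor to tube #4)/(factor to tube #2) = 5.0701 × 10^6/270.91 = 1.87 × 10^4

1.87 × 10^4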